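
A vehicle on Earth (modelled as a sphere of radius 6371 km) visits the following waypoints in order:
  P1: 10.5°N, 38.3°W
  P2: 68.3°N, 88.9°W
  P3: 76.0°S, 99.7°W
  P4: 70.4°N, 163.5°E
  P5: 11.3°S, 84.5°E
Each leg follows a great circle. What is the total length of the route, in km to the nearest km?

51744 km

Leg P1→P2: central angle 1.1592 rad, distance 7385.2 km.
Leg P2→P3: central angle 2.5212 rad, distance 16062.8 km.
Leg P3→P4: central angle 2.7484 rad, distance 17509.9 km.
Leg P4→P5: central angle 1.6929 rad, distance 10785.6 km.
Total: 7385.2 + 16062.8 + 17509.9 + 10785.6 ≈ 51744 km.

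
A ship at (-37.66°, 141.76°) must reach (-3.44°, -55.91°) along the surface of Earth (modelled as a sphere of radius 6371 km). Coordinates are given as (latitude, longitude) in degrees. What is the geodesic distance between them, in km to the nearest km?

15095 km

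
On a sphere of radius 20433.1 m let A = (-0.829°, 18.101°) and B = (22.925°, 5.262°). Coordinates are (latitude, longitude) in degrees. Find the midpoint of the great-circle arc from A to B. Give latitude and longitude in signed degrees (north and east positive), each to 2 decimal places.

The central angle between A and B is δ = 0.4685 rad.
With f = 0.5, the slerp weights are sin((1−f)δ)/sin δ = 0.5140 and sin(fδ)/sin δ = 0.5140.
Weighted sum of the unit vectors: (0.5140)·(0.9504,0.3107,-0.0145) + (0.5140)·(0.9171,0.0845,0.3895) = (0.9600, 0.2031, 0.1928).
Converting back: φ = atan2(z, √(x²+y²)) = 11.12°, λ = atan2(y, x) = 11.95°.

11.12°, 11.95°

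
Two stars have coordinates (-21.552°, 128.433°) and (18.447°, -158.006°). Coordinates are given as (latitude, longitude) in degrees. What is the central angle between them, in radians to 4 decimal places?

1.4370 rad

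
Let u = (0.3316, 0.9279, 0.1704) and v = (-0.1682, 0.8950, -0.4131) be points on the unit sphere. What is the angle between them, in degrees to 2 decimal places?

45.23°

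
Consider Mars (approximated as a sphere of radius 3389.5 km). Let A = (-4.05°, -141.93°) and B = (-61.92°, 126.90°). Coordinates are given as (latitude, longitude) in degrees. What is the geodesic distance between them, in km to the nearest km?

5145 km

With latitudes φ₁ = -4.050°, φ₂ = -61.920° and longitude difference Δλ = -91.170°:
Haversine: a = sin²(Δφ/2) + cos φ₁ cos φ₂ sin²(Δλ/2) = 0.2341 + (0.9975)(0.4707)(0.5102) = 0.47364.
Central angle c = 2·arcsin(√a) = 1.51805 rad.
Distance = R·c = 3389.5 × 1.5180 ≈ 5145 km.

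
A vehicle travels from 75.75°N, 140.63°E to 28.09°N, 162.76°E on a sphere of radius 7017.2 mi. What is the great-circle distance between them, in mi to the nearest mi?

5987 mi

Let φ₁ = 1.3221 rad, φ₂ = 0.4903 rad, and Δλ = 0.3862 rad.
cos c = sin φ₁ sin φ₂ + cos φ₁ cos φ₂ cos Δλ = (0.9692)(0.4709) + (0.2462)(0.8822)(0.9263) = 0.65753,
so c = arccos(0.65753) = 0.85326 rad.
Distance = R·c = 7017.2 × 0.8533 ≈ 5987 mi.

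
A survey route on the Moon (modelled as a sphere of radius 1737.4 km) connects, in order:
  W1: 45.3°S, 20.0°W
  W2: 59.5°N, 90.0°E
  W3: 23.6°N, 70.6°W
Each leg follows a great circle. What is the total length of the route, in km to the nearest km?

Leg W1→W2: central angle 2.3958 rad, distance 4162.5 km.
Leg W2→W3: central angle 1.6647 rad, distance 2892.2 km.
Total: 4162.5 + 2892.2 ≈ 7055 km.

7055 km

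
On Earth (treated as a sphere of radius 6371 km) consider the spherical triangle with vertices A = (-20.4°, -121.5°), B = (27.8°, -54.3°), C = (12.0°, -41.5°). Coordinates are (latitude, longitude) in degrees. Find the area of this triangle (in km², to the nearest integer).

Side lengths (central angles): a = 0.3461, b = 1.4840, c = 1.4114 rad; semiperimeter s = 1.6207.
By l'Huilier's theorem, tan(E/4) = √[tan(s/2) tan((s−a)/2) tan((s−b)/2) tan((s−c)/2)], giving spherical excess E = 0.2987 rad.
Area = E·R² = 0.2987 × (6371)² ≈ 12125686 km².

12125686 km²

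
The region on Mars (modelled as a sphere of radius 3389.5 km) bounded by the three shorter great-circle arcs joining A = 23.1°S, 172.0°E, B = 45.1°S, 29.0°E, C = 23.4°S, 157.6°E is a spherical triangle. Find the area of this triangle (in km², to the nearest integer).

Side lengths (central angles): a = 1.6940, b = 0.2309, c = 1.8138 rad; semiperimeter s = 1.8693.
By l'Huilier's theorem, tan(E/4) = √[tan(s/2) tan((s−a)/2) tan((s−b)/2) tan((s−c)/2)], giving spherical excess E = 0.2376 rad.
Area = E·R² = 0.2376 × (3389.5)² ≈ 2729498 km².

2729498 km²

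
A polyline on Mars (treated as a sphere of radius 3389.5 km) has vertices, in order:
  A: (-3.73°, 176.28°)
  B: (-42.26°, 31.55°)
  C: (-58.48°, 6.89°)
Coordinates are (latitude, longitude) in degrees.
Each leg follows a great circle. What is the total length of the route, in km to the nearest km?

Leg A→B: central angle 2.1642 rad, distance 7335.7 km.
Leg B→C: central angle 0.3900 rad, distance 1321.9 km.
Total: 7335.7 + 1321.9 ≈ 8658 km.

8658 km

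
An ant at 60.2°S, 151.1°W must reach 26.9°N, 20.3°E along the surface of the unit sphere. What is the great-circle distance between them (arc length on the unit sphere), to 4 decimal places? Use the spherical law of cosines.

2.5514

With latitudes φ₁ = -60.200°, φ₂ = 26.900° and longitude difference Δλ = 171.400°:
cos c = sin φ₁ sin φ₂ + cos φ₁ cos φ₂ cos Δλ = (-0.8678)(0.4524) + (0.4970)(0.8918)(-0.9888) = -0.83082,
so c = arccos(-0.83082) = 2.55138 rad.
On the unit sphere the arc length equals the central angle: 2.5514.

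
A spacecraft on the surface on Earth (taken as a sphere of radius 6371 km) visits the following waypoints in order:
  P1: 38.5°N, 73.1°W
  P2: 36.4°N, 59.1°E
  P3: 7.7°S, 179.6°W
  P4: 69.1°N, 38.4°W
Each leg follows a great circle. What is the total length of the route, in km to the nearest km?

36283 km

Leg P1→P2: central angle 1.6245 rad, distance 10349.9 km.
Leg P2→P3: central angle 2.0874 rad, distance 13298.6 km.
Leg P3→P4: central angle 1.9831 rad, distance 12634.1 km.
Total: 10349.9 + 13298.6 + 12634.1 ≈ 36283 km.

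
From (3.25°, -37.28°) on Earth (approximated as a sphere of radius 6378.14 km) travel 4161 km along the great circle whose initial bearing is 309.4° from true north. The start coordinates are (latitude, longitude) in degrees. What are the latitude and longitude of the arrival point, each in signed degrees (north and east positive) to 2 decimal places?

25.45°, -68.58°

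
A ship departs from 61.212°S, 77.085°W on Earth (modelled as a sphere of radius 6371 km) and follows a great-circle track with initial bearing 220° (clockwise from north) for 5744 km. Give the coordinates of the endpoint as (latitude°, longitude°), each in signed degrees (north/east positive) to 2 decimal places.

-56.41°, 168.60°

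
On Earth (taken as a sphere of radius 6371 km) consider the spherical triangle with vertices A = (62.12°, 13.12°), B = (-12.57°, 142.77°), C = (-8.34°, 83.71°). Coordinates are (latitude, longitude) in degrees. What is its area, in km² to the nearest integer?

Side lengths (central angles): a = 1.0145, b = 1.5452, c = 2.0756 rad; semiperimeter s = 2.3176.
By l'Huilier's theorem, tan(E/4) = √[tan(s/2) tan((s−a)/2) tan((s−b)/2) tan((s−c)/2)], giving spherical excess E = 1.1431 rad.
Area = E·R² = 1.1431 × (6371)² ≈ 46396156 km².

46396156 km²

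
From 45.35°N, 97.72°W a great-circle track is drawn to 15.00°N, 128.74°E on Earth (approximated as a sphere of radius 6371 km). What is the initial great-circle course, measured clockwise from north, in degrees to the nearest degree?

With φ₁ = 0.7915, φ₂ = 0.2618, Δλ = -2.3307 rad, the forward-azimuth formula gives
θ = atan2( sin Δλ cos φ₂ , cos φ₁ sin φ₂ − sin φ₁ cos φ₂ cos Δλ ) = atan2(-0.7002, 0.6553) = -46.90°.
Adding 360° brings this into [0°, 360°): 313°.

313°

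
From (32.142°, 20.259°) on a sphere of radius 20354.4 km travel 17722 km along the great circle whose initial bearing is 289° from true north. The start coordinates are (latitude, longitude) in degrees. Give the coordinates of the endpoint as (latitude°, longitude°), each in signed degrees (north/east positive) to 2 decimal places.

Angular distance δ = d/R = 17722/20354.4 = 0.87067 rad; initial bearing θ = 5.0440 rad.
sin φ₂ = sin φ₁ cos δ + cos φ₁ sin δ cos θ = (0.5320)(0.6443) + (0.8467)(0.7648)(0.3256) = 0.5536, so φ₂ = 33.61°.
Δλ = atan2(sin θ sin δ cos φ₁, cos δ − sin φ₁ sin φ₂) = atan2(-0.6123, 0.3498) = -60.261°.
λ₂ = 20.259° − 60.261° = -40.00°.

33.61°, -40.00°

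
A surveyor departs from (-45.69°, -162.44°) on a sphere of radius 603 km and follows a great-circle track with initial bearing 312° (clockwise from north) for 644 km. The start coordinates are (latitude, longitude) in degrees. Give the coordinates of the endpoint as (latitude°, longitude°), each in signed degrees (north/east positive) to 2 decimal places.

Angular distance δ = d/R = 644/603 = 1.06799 rad; initial bearing θ = 5.4454 rad.
sin φ₂ = sin φ₁ cos δ + cos φ₁ sin δ cos θ = (-0.7156)(0.4819) + (0.6985)(0.8762)(0.6691) = 0.0647, so φ₂ = 3.71°.
Δλ = atan2(sin θ sin δ cos φ₁, cos δ − sin φ₁ sin φ₂) = atan2(-0.4549, 0.5282) = -40.733°.
λ₂ = -162.440° − 40.733° = -203.17° → 156.83° after wrapping to (−180°, 180°].

3.71°, 156.83°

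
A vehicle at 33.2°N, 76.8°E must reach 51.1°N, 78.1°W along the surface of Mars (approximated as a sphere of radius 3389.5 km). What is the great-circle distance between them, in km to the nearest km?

In radians: φ₁ = 0.5794, φ₂ = 0.8919, Δλ = -154.900° = -2.7035 rad.
cos c = sin φ₁ sin φ₂ + cos φ₁ cos φ₂ cos Δλ = (0.5476)(0.7782) + (0.8368)(0.6280)(-0.9056) = -0.04970,
so c = arccos(-0.04970) = 1.62052 rad.
Distance = R·c = 3389.5 × 1.6205 ≈ 5493 km.

5493 km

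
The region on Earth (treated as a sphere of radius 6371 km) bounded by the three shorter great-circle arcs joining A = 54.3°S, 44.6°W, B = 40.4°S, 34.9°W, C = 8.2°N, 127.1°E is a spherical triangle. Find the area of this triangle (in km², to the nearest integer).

21108939 km²

Side lengths (central angles): a = 2.5138, b = 2.3286, c = 0.2678 rad; semiperimeter s = 2.5551.
By l'Huilier's theorem, tan(E/4) = √[tan(s/2) tan((s−a)/2) tan((s−b)/2) tan((s−c)/2)], giving spherical excess E = 0.5201 rad.
Area = E·R² = 0.5201 × (6371)² ≈ 21108939 km².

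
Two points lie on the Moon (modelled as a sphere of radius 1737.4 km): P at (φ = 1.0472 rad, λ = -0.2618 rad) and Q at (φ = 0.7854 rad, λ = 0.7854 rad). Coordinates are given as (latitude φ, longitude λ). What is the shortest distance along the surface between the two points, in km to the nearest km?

1149 km

With latitudes φ₁ = 60.000°, φ₂ = 45.000° and longitude difference Δλ = 60.000°:
cos c = sin φ₁ sin φ₂ + cos φ₁ cos φ₂ cos Δλ = (0.8660)(0.7071) + (0.5000)(0.7071)(0.5000) = 0.78915,
so c = arccos(0.78915) = 0.66137 rad.
Distance = R·c = 1737.4 × 0.6614 ≈ 1149 km.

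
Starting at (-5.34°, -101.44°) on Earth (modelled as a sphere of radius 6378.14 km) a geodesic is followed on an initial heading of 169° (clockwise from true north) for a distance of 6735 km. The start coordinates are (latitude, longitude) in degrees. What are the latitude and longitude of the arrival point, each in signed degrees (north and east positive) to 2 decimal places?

Angular distance δ = d/R = 6735/6378.14 = 1.05595 rad; initial bearing θ = 2.9496 rad.
sin φ₂ = sin φ₁ cos δ + cos φ₁ sin δ cos θ = (-0.0931)(0.4924) + (0.9957)(0.8704)(-0.9816) = -0.8965, so φ₂ = -63.70°.
Δλ = atan2(sin θ sin δ cos φ₁, cos δ − sin φ₁ sin φ₂) = atan2(0.1654, 0.4090) = 22.014°.
λ₂ = -101.440° + 22.014° = -79.43°.

-63.70°, -79.43°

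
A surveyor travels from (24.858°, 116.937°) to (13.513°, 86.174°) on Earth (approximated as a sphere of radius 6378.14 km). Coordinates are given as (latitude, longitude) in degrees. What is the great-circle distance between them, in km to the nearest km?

3461 km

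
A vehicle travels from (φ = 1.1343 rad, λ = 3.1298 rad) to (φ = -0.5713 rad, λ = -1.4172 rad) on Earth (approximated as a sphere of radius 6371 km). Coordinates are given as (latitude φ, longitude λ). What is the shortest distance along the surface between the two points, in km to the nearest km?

With latitudes φ₁ = 64.991°, φ₂ = -32.733° and longitude difference Δλ = 99.476°:
cos c = sin φ₁ sin φ₂ + cos φ₁ cos φ₂ cos Δλ = (0.9062)(-0.5407) + (0.4228)(0.8412)(-0.1646) = -0.54858,
so c = arccos(-0.54858) = 2.15146 rad.
Distance = R·c = 6371 × 2.1515 ≈ 13707 km.

13707 km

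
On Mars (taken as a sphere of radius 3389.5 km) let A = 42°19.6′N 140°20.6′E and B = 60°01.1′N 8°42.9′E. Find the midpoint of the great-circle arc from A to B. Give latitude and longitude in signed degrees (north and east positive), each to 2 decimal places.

The central angle between A and B is δ = 1.2262 rad.
With f = 0.5, the slerp weights are sin((1−f)δ)/sin δ = 0.6113 and sin(fδ)/sin δ = 0.6113.
Weighted sum of the unit vectors: (0.6113)·(-0.5692,0.4718,0.6734) + (0.6113)·(0.4940,0.0757,0.8662) = (-0.0460, 0.3347, 0.9412).
Converting back: φ = atan2(z, √(x²+y²)) = 70.25°, λ = atan2(y, x) = 97.82°.

70.25°, 97.82°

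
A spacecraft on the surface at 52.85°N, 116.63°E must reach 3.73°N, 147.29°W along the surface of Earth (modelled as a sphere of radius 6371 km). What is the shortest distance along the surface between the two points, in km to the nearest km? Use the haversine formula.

10084 km

With latitudes φ₁ = 52.850°, φ₂ = 3.730° and longitude difference Δλ = 96.080°:
Haversine: a = sin²(Δφ/2) + cos φ₁ cos φ₂ sin²(Δλ/2) = 0.1728 + (0.6039)(0.9979)(0.5530) = 0.50599.
Central angle c = 2·arcsin(√a) = 1.58277 rad.
Distance = R·c = 6371 × 1.5828 ≈ 10084 km.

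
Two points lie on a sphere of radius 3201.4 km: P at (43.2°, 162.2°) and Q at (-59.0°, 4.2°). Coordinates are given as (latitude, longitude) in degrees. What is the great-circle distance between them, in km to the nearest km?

In radians: φ₁ = 0.7540, φ₂ = -1.0297, Δλ = -158.000° = -2.7576 rad.
cos c = sin φ₁ sin φ₂ + cos φ₁ cos φ₂ cos Δλ = (0.6845)(-0.8572) + (0.7290)(0.5150)(-0.9272) = -0.93488,
so c = arccos(-0.93488) = 2.77872 rad.
Distance = R·c = 3201.4 × 2.7787 ≈ 8896 km.

8896 km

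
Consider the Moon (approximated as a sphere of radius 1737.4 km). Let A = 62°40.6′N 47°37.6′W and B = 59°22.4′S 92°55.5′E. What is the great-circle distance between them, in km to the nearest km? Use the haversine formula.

4880 km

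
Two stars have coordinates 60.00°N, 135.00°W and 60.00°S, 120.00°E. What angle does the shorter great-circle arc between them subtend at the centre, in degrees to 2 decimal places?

144.56°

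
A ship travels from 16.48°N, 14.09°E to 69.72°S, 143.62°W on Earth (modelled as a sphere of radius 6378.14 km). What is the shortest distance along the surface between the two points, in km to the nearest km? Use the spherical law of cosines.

In radians: φ₁ = 0.2876, φ₂ = -1.2168, Δλ = -157.710° = -2.7526 rad.
cos c = sin φ₁ sin φ₂ + cos φ₁ cos φ₂ cos Δλ = (0.2837)(-0.9380) + (0.9589)(0.3466)(-0.9253) = -0.57363,
so c = arccos(-0.57363) = 2.18173 rad.
Distance = R·c = 6378.14 × 2.1817 ≈ 13915 km.

13915 km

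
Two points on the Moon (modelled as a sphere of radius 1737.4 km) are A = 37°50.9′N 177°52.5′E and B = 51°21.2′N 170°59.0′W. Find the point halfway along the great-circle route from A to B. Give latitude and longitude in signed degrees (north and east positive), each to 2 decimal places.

44.73°, -177.21°

The central angle between A and B is δ = 0.2727 rad.
With f = 0.5, the slerp weights are sin((1−f)δ)/sin δ = 0.5047 and sin(fδ)/sin δ = 0.5047.
Weighted sum of the unit vectors: (0.5047)·(-0.7891,0.0293,0.6136) + (0.5047)·(-0.6168,-0.0979,0.7810) = (-0.7095, -0.0346, 0.7038).
Converting back: φ = atan2(z, √(x²+y²)) = 44.73°, λ = atan2(y, x) = -177.21°.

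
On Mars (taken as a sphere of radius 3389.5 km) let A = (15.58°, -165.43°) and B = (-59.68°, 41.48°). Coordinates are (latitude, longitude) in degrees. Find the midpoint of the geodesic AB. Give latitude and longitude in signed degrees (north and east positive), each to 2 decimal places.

-46.63°, 170.57°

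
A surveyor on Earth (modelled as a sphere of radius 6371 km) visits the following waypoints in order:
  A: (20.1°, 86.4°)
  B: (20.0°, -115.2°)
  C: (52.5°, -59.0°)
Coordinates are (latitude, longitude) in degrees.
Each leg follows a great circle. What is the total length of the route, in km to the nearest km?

20964 km

Leg A→B: central angle 2.3503 rad, distance 14974.0 km.
Leg B→C: central angle 0.9403 rad, distance 5990.5 km.
Total: 14974.0 + 5990.5 ≈ 20964 km.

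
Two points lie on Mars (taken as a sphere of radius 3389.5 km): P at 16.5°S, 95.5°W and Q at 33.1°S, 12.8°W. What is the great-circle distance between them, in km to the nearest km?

4443 km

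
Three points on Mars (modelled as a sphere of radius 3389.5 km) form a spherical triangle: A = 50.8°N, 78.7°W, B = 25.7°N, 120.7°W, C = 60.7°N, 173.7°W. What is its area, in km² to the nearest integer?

3523120 km²

Side lengths (central angles): a = 0.8717, b = 0.8647, c = 0.7086 rad; semiperimeter s = 1.2225.
By l'Huilier's theorem, tan(E/4) = √[tan(s/2) tan((s−a)/2) tan((s−b)/2) tan((s−c)/2)], giving spherical excess E = 0.3067 rad.
Area = E·R² = 0.3067 × (3389.5)² ≈ 3523120 km².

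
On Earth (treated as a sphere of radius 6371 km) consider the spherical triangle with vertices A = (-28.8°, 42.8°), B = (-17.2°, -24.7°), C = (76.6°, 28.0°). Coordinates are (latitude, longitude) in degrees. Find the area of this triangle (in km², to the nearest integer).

55856751 km²

Side lengths (central angles): a = 1.7249, b = 1.8466, c = 1.0896 rad; semiperimeter s = 2.3306.
By l'Huilier's theorem, tan(E/4) = √[tan(s/2) tan((s−a)/2) tan((s−b)/2) tan((s−c)/2)], giving spherical excess E = 1.3761 rad.
Area = E·R² = 1.3761 × (6371)² ≈ 55856751 km².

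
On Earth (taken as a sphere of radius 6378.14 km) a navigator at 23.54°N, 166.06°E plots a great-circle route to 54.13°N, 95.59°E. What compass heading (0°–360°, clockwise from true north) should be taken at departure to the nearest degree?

320°

With φ₁ = 0.4109, φ₂ = 0.9447, Δλ = -1.2299 rad, the forward-azimuth formula gives
θ = atan2( sin Δλ cos φ₂ , cos φ₁ sin φ₂ − sin φ₁ cos φ₂ cos Δλ ) = atan2(-0.5522, 0.6647) = -39.72°.
Adding 360° brings this into [0°, 360°): 320°.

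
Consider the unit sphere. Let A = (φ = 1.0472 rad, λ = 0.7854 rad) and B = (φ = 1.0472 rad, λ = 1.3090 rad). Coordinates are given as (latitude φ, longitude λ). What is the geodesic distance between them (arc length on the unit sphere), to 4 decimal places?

0.2595

In radians: φ₁ = 1.0472, φ₂ = 1.0472, Δλ = 30.000° = 0.5236 rad.
cos c = sin φ₁ sin φ₂ + cos φ₁ cos φ₂ cos Δλ = (0.8660)(0.8660) + (0.5000)(0.5000)(0.8660) = 0.96651,
so c = arccos(0.96651) = 0.25955 rad.
On the unit sphere the arc length equals the central angle: 0.2595.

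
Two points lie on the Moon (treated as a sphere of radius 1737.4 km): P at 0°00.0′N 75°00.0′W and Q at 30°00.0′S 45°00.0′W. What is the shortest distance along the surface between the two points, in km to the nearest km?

1256 km

Let φ₁ = 0.0000 rad, φ₂ = -0.5236 rad, and Δλ = 0.5236 rad.
Haversine: a = sin²(Δφ/2) + cos φ₁ cos φ₂ sin²(Δλ/2) = 0.0670 + (1.0000)(0.8660)(0.0670) = 0.12500.
Central angle c = 2·arcsin(√a) = 0.72273 rad.
Distance = R·c = 1737.4 × 0.7227 ≈ 1256 km.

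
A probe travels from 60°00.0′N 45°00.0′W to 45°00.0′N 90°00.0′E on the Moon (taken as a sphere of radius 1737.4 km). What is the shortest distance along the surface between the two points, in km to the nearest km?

2085 km

In radians: φ₁ = 1.0472, φ₂ = 0.7854, Δλ = 135.000° = 2.3562 rad.
cos c = sin φ₁ sin φ₂ + cos φ₁ cos φ₂ cos Δλ = (0.8660)(0.7071) + (0.5000)(0.7071)(-0.7071) = 0.36237,
so c = arccos(0.36237) = 1.19998 rad.
Distance = R·c = 1737.4 × 1.2000 ≈ 2085 km.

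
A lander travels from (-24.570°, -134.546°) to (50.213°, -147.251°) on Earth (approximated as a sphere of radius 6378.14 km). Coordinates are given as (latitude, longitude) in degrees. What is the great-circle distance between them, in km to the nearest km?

With latitudes φ₁ = -24.570°, φ₂ = 50.213° and longitude difference Δλ = -12.705°:
cos c = sin φ₁ sin φ₂ + cos φ₁ cos φ₂ cos Δλ = (-0.4158)(0.7684) + (0.9095)(0.6399)(0.9755) = 0.24823,
so c = arccos(0.24823) = 1.31995 rad.
Distance = R·c = 6378.14 × 1.3199 ≈ 8419 km.

8419 km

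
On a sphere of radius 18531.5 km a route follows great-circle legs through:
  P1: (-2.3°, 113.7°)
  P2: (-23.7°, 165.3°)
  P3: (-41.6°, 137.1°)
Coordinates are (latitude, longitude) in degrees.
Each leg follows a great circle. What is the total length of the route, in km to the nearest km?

Leg P1→P2: central angle 0.9466 rad, distance 17542.2 km.
Leg P2→P3: central angle 0.5149 rad, distance 9542.7 km.
Total: 17542.2 + 9542.7 ≈ 27085 km.

27085 km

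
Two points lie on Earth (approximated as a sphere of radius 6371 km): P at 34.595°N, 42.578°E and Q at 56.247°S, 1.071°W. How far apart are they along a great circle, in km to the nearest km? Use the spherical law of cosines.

In radians: φ₁ = 0.6038, φ₂ = -0.9817, Δλ = -43.649° = -0.7618 rad.
cos c = sin φ₁ sin φ₂ + cos φ₁ cos φ₂ cos Δλ = (0.5678)(-0.8314) + (0.8232)(0.5556)(0.7236) = -0.14112,
so c = arccos(-0.14112) = 1.71239 rad.
Distance = R·c = 6371 × 1.7124 ≈ 10910 km.

10910 km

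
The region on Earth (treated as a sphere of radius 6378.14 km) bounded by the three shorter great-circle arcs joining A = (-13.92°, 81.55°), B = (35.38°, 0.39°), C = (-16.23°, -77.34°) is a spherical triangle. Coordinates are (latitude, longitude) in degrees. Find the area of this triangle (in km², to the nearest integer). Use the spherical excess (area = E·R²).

103387479 km²

Side lengths (central angles): a = 1.5663, b = 2.5017, c = 1.5885 rad; semiperimeter s = 2.8282.
By l'Huilier's theorem, tan(E/4) = √[tan(s/2) tan((s−a)/2) tan((s−b)/2) tan((s−c)/2)], giving spherical excess E = 2.5414 rad.
Area = E·R² = 2.5414 × (6378.14)² ≈ 103387479 km².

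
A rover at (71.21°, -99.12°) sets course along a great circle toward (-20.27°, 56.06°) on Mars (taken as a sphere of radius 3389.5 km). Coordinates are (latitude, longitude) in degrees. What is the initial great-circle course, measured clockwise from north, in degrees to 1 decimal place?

29.6°

With φ₁ = 1.2428, φ₂ = -0.3538, Δλ = 2.7084 rad, the forward-azimuth formula gives
θ = atan2( sin Δλ cos φ₂ , cos φ₁ sin φ₂ − sin φ₁ cos φ₂ cos Δλ ) = atan2(0.3938, 0.6945) = 29.55°.
So the initial bearing is 29.6°.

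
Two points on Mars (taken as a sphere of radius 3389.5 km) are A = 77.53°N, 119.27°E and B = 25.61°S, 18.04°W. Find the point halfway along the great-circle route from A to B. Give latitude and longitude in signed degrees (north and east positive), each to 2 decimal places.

Central angle δ = 2.1714 rad. Interpolating on the sphere with fraction f = 0.5:
P = [sin((1−f)δ)·A + sin(fδ)·B] / sin δ = 1.0723·A + 1.0723·B in Cartesian coordinates,
giving P = (0.8062, -0.0975, 0.5835), i.e. latitude 35.70°, longitude -6.89°.

35.70°, -6.89°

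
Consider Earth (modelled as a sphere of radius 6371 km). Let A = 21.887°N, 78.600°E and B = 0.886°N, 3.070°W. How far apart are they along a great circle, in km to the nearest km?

With latitudes φ₁ = 21.887°, φ₂ = 0.886° and longitude difference Δλ = -81.670°:
cos c = sin φ₁ sin φ₂ + cos φ₁ cos φ₂ cos Δλ = (0.3728)(0.0155) + (0.9279)(0.9999)(0.1449) = 0.14018,
so c = arccos(0.14018) = 1.43015 rad.
Distance = R·c = 6371 × 1.4302 ≈ 9112 km.

9112 km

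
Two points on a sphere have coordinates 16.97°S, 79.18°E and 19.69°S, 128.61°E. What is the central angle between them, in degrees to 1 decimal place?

46.8°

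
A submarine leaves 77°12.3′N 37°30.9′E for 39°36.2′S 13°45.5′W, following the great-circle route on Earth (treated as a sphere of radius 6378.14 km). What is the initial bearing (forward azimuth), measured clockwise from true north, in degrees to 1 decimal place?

With φ₁ = 1.3475, φ₂ = -0.6912, Δλ = -0.8949 rad, the forward-azimuth formula gives
θ = atan2( sin Δλ cos φ₂ , cos φ₁ sin φ₂ − sin φ₁ cos φ₂ cos Δλ ) = atan2(-0.6011, -0.6112) = -135.48°.
Adding 360° brings this into [0°, 360°): 224.5°.

224.5°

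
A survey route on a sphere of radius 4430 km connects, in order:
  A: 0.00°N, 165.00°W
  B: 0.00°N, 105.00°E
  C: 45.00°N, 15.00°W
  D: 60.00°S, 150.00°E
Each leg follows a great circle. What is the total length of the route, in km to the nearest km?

28085 km

Leg A→B: central angle 1.5708 rad, distance 6958.6 km.
Leg B→C: central angle 1.9322 rad, distance 8559.5 km.
Leg C→D: central angle 2.8367 rad, distance 12566.6 km.
Total: 6958.6 + 8559.5 + 12566.6 ≈ 28085 km.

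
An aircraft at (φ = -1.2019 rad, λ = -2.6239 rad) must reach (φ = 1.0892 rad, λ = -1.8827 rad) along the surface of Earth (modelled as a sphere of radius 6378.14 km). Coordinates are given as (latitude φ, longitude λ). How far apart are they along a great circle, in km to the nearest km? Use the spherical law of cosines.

14995 km

With latitudes φ₁ = -68.864°, φ₂ = 62.407° and longitude difference Δλ = 42.468°:
cos c = sin φ₁ sin φ₂ + cos φ₁ cos φ₂ cos Δλ = (-0.9327)(0.8863) + (0.3606)(0.4632)(0.7377) = -0.70343,
so c = arccos(-0.70343) = 2.35101 rad.
Distance = R·c = 6378.14 × 2.3510 ≈ 14995 km.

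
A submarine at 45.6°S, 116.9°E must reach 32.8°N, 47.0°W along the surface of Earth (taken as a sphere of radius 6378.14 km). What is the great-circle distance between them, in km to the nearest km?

In radians: φ₁ = -0.7959, φ₂ = 0.5725, Δλ = -163.900° = -2.8606 rad.
Haversine: a = sin²(Δφ/2) + cos φ₁ cos φ₂ sin²(Δλ/2) = 0.3995 + (0.6997)(0.8406)(0.9804) = 0.97604.
Central angle c = 2·arcsin(√a) = 2.83077 rad.
Distance = R·c = 6378.14 × 2.8308 ≈ 18055 km.

18055 km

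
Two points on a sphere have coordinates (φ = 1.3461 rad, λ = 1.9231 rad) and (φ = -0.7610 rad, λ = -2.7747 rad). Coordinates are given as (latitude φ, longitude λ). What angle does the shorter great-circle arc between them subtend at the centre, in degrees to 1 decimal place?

132.4°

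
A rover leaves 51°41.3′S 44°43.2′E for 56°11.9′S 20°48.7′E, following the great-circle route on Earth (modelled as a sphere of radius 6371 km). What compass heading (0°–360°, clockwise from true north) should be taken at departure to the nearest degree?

Δλ = -23.908° = -0.4173 rad.
y = sin Δλ · cos φ₂ = (-0.4053)(0.5563) = -0.2255
x = cos φ₁ sin φ₂ − sin φ₁ cos φ₂ cos Δλ = (0.6199)(-0.8310) − (-0.7847)(0.5563)(0.9142) = -0.1161
θ = atan2(y, x) = -117.24°; adding 360° gives 243°.

243°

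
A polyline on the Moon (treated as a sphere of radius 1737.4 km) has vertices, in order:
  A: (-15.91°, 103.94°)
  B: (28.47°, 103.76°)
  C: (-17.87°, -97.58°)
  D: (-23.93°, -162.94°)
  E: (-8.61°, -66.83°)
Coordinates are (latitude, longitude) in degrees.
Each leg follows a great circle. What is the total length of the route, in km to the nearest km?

Leg A→B: central angle 0.7746 rad, distance 1345.8 km.
Leg B→C: central angle 2.7533 rad, distance 4783.7 km.
Leg C→D: central angle 1.0620 rad, distance 1845.0 km.
Leg D→E: central angle 1.6063 rad, distance 2790.7 km.
Total: 1345.8 + 4783.7 + 1845.0 + 2790.7 ≈ 10765 km.

10765 km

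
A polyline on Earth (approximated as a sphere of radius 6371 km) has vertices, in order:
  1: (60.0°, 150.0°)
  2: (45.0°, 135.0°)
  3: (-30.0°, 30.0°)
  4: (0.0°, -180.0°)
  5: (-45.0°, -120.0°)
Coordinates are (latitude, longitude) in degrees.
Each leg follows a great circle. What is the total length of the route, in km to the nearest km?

Leg 1→2: central angle 0.3049 rad, distance 1942.5 km.
Leg 2→3: central angle 2.1084 rad, distance 13432.4 km.
Leg 3→4: central angle 2.4189 rad, distance 15410.5 km.
Leg 4→5: central angle 1.2094 rad, distance 7705.3 km.
Total: 1942.5 + 13432.4 + 15410.5 + 7705.3 ≈ 38491 km.

38491 km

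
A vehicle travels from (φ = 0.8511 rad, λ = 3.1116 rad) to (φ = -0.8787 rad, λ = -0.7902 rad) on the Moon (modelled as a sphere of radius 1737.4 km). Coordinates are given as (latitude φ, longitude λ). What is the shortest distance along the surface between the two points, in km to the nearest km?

In radians: φ₁ = 0.8511, φ₂ = -0.8787, Δλ = 136.443° = 2.3814 rad.
cos c = sin φ₁ sin φ₂ + cos φ₁ cos φ₂ cos Δλ = (0.7520)(-0.7699) + (0.6592)(0.6382)(-0.7247) = -0.88381,
so c = arccos(-0.88381) = 2.65475 rad.
Distance = R·c = 1737.4 × 2.6547 ≈ 4612 km.

4612 km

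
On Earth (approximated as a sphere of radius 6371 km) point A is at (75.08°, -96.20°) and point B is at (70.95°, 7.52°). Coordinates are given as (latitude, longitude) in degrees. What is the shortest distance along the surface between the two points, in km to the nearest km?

2968 km

In radians: φ₁ = 1.3104, φ₂ = 1.2383, Δλ = 103.720° = 1.8103 rad.
cos c = sin φ₁ sin φ₂ + cos φ₁ cos φ₂ cos Δλ = (0.9663)(0.9452) + (0.2575)(0.3264)(-0.2372) = 0.89344,
so c = arccos(0.89344) = 0.46586 rad.
Distance = R·c = 6371 × 0.4659 ≈ 2968 km.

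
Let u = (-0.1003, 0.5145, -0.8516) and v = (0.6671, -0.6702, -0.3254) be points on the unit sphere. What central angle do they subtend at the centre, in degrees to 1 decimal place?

97.7°

u·v = -0.1346; |u| = 1.0000, |v| = 1.0000.
cos θ = (u·v)/(|u||v|) = -0.1346, so θ = 97.7°.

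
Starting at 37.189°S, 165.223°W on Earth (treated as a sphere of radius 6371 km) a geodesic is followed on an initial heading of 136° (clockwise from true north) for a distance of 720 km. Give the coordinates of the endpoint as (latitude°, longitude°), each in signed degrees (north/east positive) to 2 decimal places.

-41.70°, -159.20°

Angular distance δ = d/R = 720/6371 = 0.11301 rad; initial bearing θ = 2.3736 rad.
sin φ₂ = sin φ₁ cos δ + cos φ₁ sin δ cos θ = (-0.6044)(0.9936) + (0.7966)(0.1128)(-0.7193) = -0.6652, so φ₂ = -41.70°.
Δλ = atan2(sin θ sin δ cos φ₁, cos δ − sin φ₁ sin φ₂) = atan2(0.0624, 0.5915) = 6.022°.
λ₂ = -165.223° + 6.022° = -159.20°.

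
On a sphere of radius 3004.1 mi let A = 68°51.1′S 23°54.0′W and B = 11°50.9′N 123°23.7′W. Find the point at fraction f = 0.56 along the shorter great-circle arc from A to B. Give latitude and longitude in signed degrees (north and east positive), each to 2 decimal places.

-30.77°, -105.49°

The central angle between A and B is δ = 1.8232 rad.
With f = 0.56, the slerp weights are sin((1−f)δ)/sin δ = 0.7424 and sin(fδ)/sin δ = 0.8805.
Weighted sum of the unit vectors: (0.7424)·(0.3298,-0.1462,-0.9326) + (0.8805)·(-0.5387,-0.8171,0.2053) = (-0.2294, -0.8280, -0.5116).
Converting back: φ = atan2(z, √(x²+y²)) = -30.77°, λ = atan2(y, x) = -105.49°.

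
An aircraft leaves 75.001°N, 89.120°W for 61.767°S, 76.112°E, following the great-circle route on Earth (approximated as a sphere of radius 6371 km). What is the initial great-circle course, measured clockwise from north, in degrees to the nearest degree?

29°

Δλ = 165.232° = 2.8838 rad.
y = sin Δλ · cos φ₂ = (0.2549)(0.4731) = 0.1206
x = cos φ₁ sin φ₂ − sin φ₁ cos φ₂ cos Δλ = (0.2588)(-0.8810) − (0.9659)(0.4731)(-0.9670) = 0.2138
θ = atan2(y, x) = 29.42°, so the bearing is 29°.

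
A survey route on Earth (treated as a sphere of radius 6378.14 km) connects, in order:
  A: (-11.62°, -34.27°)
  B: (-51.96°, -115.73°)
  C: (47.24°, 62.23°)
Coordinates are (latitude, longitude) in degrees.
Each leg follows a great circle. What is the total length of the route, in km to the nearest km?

Leg A→B: central angle 1.3199 rad, distance 8418.5 km.
Leg B→C: central angle 3.0561 rad, distance 19491.9 km.
Total: 8418.5 + 19491.9 ≈ 27910 km.

27910 km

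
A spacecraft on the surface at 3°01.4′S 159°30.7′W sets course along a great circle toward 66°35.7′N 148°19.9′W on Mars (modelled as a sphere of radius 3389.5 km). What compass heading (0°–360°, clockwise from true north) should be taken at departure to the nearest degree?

5°

Δλ = 11.180° = 0.1951 rad.
y = sin Δλ · cos φ₂ = (0.1939)(0.3972) = 0.0770
x = cos φ₁ sin φ₂ − sin φ₁ cos φ₂ cos Δλ = (0.9986)(0.9177) − (-0.0527)(0.3972)(0.9810) = 0.9370
θ = atan2(y, x) = 4.70°, so the bearing is 5°.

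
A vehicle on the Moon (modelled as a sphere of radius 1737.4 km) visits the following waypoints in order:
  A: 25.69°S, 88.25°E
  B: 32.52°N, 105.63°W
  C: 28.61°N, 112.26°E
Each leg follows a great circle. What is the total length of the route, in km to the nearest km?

8344 km

Leg A→B: central angle 2.8990 rad, distance 5036.7 km.
Leg B→C: central angle 1.9037 rad, distance 3307.5 km.
Total: 5036.7 + 3307.5 ≈ 8344 km.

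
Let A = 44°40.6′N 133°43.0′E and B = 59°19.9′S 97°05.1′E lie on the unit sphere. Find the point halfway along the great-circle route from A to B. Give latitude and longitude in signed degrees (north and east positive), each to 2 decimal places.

Central angle δ = 1.8899 rad. Interpolating on the sphere with fraction f = 0.5:
P = [sin((1−f)δ)·A + sin(fδ)·B] / sin δ = 0.8535·A + 0.8535·B in Cartesian coordinates,
giving P = (-0.4732, 0.8707, -0.1340), i.e. latitude -7.70°, longitude 118.52°.

-7.70°, 118.52°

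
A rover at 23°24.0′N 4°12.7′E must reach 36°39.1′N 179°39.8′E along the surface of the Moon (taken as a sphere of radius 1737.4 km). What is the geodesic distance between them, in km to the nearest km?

3633 km

In radians: φ₁ = 0.4084, φ₂ = 0.6397, Δλ = 175.452° = 3.0622 rad.
Haversine: a = sin²(Δφ/2) + cos φ₁ cos φ₂ sin²(Δλ/2) = 0.0133 + (0.9178)(0.8023)(0.9984) = 0.74845.
Central angle c = 2·arcsin(√a) = 2.09082 rad.
Distance = R·c = 1737.4 × 2.0908 ≈ 3633 km.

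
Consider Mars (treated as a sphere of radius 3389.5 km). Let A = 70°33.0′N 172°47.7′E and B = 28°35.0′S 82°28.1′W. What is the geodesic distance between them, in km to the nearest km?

With latitudes φ₁ = 70.550°, φ₂ = -28.583° and longitude difference Δλ = 104.737°:
cos c = sin φ₁ sin φ₂ + cos φ₁ cos φ₂ cos Δλ = (0.9429)(-0.4784) + (0.3330)(0.8781)(-0.2544) = -0.52551,
so c = arccos(-0.52551) = 2.12411 rad.
Distance = R·c = 3389.5 × 2.1241 ≈ 7200 km.

7200 km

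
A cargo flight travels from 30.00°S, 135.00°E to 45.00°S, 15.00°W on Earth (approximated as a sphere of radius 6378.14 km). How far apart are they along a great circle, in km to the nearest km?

11152 km

Let φ₁ = -0.5236 rad, φ₂ = -0.7854 rad, and Δλ = -2.6180 rad.
Haversine: a = sin²(Δφ/2) + cos φ₁ cos φ₂ sin²(Δλ/2) = 0.0170 + (0.8660)(0.7071)(0.9330) = 0.58839.
Central angle c = 2·arcsin(√a) = 1.74851 rad.
Distance = R·c = 6378.14 × 1.7485 ≈ 11152 km.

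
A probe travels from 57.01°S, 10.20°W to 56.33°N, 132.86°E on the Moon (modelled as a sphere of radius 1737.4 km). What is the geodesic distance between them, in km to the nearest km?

In radians: φ₁ = -0.9950, φ₂ = 0.9831, Δλ = 143.060° = 2.4969 rad.
cos c = sin φ₁ sin φ₂ + cos φ₁ cos φ₂ cos Δλ = (-0.8388)(0.8322) + (0.5445)(0.5544)(-0.7993) = -0.93933,
so c = arccos(-0.93933) = 2.79148 rad.
Distance = R·c = 1737.4 × 2.7915 ≈ 4850 km.

4850 km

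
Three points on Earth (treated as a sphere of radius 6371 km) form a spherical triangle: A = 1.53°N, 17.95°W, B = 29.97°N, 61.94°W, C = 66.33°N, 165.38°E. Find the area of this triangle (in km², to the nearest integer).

Side lengths (central angles): a = 1.3472, b = 1.9565, c = 0.8810 rad; semiperimeter s = 2.0923.
By l'Huilier's theorem, tan(E/4) = √[tan(s/2) tan((s−a)/2) tan((s−b)/2) tan((s−c)/2)], giving spherical excess E = 0.7060 rad.
Area = E·R² = 0.7060 × (6371)² ≈ 28658226 km².

28658226 km²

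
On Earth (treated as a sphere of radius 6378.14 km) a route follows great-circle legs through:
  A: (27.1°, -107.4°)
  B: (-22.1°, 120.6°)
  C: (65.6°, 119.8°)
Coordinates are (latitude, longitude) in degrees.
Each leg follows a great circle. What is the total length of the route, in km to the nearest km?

24939 km

Leg A→B: central angle 2.3794 rad, distance 15175.8 km.
Leg B→C: central angle 1.5307 rad, distance 9763.0 km.
Total: 15175.8 + 9763.0 ≈ 24939 km.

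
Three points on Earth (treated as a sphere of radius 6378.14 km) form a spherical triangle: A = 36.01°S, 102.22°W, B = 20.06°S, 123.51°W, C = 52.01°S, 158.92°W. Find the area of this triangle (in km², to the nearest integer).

Side lengths (central angles): a = 0.7354, b = 0.7426, c = 0.4284 rad; semiperimeter s = 0.9532.
By l'Huilier's theorem, tan(E/4) = √[tan(s/2) tan((s−a)/2) tan((s−b)/2) tan((s−c)/2)], giving spherical excess E = 0.1600 rad.
Area = E·R² = 0.1600 × (6378.14)² ≈ 6509866 km².

6509866 km²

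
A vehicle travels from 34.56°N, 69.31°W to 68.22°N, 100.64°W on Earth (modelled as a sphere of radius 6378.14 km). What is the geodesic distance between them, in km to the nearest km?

4232 km

In radians: φ₁ = 0.6032, φ₂ = 1.1907, Δλ = -31.330° = -0.5468 rad.
Haversine: a = sin²(Δφ/2) + cos φ₁ cos φ₂ sin²(Δλ/2) = 0.0838 + (0.8235)(0.3710)(0.0729) = 0.10611.
Central angle c = 2·arcsin(√a) = 0.66359 rad.
Distance = R·c = 6378.14 × 0.6636 ≈ 4232 km.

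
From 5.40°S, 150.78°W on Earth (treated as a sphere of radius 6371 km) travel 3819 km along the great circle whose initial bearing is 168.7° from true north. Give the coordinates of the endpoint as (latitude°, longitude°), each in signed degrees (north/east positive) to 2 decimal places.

Angular distance δ = d/R = 3819/6371 = 0.59943 rad; initial bearing θ = 2.9444 rad.
sin φ₂ = sin φ₁ cos δ + cos φ₁ sin δ cos θ = (-0.0941)(0.8257) + (0.9956)(0.5642)(-0.9806) = -0.6285, so φ₂ = -38.94°.
Δλ = atan2(sin θ sin δ cos φ₁, cos δ − sin φ₁ sin φ₂) = atan2(0.1101, 0.7665) = 8.171°.
λ₂ = -150.780° + 8.171° = -142.61°.

-38.94°, -142.61°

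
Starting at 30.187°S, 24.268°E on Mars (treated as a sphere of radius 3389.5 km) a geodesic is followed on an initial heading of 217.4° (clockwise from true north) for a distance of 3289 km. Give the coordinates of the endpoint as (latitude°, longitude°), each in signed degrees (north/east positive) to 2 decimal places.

-58.28°, -48.15°

Angular distance δ = d/R = 3289/3389.5 = 0.97035 rad; initial bearing θ = 3.7943 rad.
sin φ₂ = sin φ₁ cos δ + cos φ₁ sin δ cos θ = (-0.5028)(0.5650) + (0.8644)(0.8251)(-0.7944) = -0.8507, so φ₂ = -58.28°.
Δλ = atan2(sin θ sin δ cos φ₁, cos δ − sin φ₁ sin φ₂) = atan2(-0.4332, 0.1373) = -72.417°.
λ₂ = 24.268° − 72.417° = -48.15°.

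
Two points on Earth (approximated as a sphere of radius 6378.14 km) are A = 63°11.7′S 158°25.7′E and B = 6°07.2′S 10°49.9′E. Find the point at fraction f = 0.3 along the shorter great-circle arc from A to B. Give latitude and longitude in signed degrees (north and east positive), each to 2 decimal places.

-72.90°, 66.50°

The central angle between A and B is δ = 1.8581 rad.
With f = 0.3, the slerp weights are sin((1−f)δ)/sin δ = 1.0050 and sin(fδ)/sin δ = 0.5516.
Weighted sum of the unit vectors: (1.0050)·(-0.4194,0.1658,-0.8925) + (0.5516)·(0.9766,0.1869,-0.1066) = (0.1173, 0.2697, -0.9558).
Converting back: φ = atan2(z, √(x²+y²)) = -72.90°, λ = atan2(y, x) = 66.50°.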